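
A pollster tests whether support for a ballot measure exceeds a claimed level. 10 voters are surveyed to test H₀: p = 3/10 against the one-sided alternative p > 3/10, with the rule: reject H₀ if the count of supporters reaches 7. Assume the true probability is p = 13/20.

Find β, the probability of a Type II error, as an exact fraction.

1244602838129/2560000000000

Under the alternative p = 13/20, Y ~ Binomial(10, 13/20); β is the probability the test does not reject, P(Y < 7).
Summing C(10,j)·(13/20)^j·(7/20)^{10-j} for j = 0..6 gives 1244602838129/2560000000000.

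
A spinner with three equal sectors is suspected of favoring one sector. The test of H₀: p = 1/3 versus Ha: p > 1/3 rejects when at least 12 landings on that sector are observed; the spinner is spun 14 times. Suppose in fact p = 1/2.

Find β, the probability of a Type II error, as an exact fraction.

8139/8192

β = P(fail to reject H₀ | Ha true) = P(K ≤ 11 | p = 1/2), K ~ Binomial(14, 1/2).
Equivalently, β = 1 − P(K ≥ 12) = 8139/8192.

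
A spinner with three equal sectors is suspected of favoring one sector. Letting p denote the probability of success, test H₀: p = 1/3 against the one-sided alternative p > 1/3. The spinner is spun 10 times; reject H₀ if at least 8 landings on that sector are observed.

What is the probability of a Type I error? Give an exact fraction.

Under H₀, K ~ Binomial(10, 1/3), and α = P(K ≥ 8).
Adding the binomial terms for j = 8 through 10 with p = 1/3 yields 67/19683.

67/19683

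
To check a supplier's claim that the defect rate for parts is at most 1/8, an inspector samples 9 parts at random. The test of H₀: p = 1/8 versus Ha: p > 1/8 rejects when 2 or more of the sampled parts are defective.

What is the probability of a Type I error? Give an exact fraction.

2623807/8388608

α = P(reject H₀ | H₀ true) = P(K ≥ 2 | p = 1/8), K ~ Binomial(9, 1/8).
Computing the lower-tail complement: 1 − 5764801/8388608 = 2623807/8388608.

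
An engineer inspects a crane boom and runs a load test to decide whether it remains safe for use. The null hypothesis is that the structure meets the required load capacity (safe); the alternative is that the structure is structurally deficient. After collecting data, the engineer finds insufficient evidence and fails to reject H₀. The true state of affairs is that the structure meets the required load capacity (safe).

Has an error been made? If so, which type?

No error (correct decision).

The test retained a true H₀ — the decision matches the true state.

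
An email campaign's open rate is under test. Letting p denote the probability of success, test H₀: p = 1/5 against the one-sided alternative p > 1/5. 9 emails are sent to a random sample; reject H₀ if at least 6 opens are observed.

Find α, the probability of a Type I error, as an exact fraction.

5989/1953125

α = P(reject H₀ | H₀ true) = P(X ≥ 6 | p = 1/5), with X ~ Binomial(9, 1/5).
Adding the binomial terms for j = 6 through 9 with p = 1/5 yields 5989/1953125.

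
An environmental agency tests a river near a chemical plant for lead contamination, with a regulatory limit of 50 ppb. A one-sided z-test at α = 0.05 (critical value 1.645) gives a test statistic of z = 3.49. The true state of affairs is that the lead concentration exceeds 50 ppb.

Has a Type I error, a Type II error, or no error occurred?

No error — this is a correct decision.

The conventional null hypothesis is that the lead concentration is at or below 50 ppb (safe).
Since z = 3.49 > z* = 1.645, H₀ is rejected.
H₀ is false (actually the lead concentration exceeds 50 ppb).
The decision matches the true state — no error.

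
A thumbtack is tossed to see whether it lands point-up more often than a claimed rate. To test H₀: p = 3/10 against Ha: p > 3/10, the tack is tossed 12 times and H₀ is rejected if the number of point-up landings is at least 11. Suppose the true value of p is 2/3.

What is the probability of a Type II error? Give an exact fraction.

Under the alternative p = 2/3, K ~ Binomial(12, 2/3); β is the probability the test does not reject, P(K < 11).
Equivalently, β = 1 − P(K ≥ 11) = 502769/531441.

502769/531441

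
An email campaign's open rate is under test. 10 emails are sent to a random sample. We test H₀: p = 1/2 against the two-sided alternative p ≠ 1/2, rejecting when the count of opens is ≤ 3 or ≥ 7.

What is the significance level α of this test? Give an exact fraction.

α = P(X ≤ 3 or X ≥ 7 | p = 1/2), X ~ Binomial(10, 1/2).
Each tail has probability (1 + 10 + 45 + 120)/1024; doubling gives α = 352/1024 = 11/32.

11/32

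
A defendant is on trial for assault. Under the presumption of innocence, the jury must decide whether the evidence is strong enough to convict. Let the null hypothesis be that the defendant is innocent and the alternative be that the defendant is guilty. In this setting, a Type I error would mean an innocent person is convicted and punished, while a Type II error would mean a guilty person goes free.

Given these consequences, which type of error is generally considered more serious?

The Type I consequence (an innocent person is convicted and punished) is more severe than the Type II consequence (a guilty person goes free).

Type I error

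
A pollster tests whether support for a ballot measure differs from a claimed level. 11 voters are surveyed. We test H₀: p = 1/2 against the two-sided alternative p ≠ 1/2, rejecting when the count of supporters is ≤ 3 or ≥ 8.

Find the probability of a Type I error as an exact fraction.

29/128

α = P(S ≤ 3 or S ≥ 8 | p = 1/2), S ~ Binomial(11, 1/2).
The two tails are symmetric, so α = 2·(1 + 11 + 55 + 165)/2^11 = 464/2048 = 29/128.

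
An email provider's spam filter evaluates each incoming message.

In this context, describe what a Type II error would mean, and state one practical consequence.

With the conventional null hypothesis that the message is legitimate (not spam):
A Type II error is failing to reject H₀ when H₀ is false.
Here that means delivering the message to the inbox when actually the message is spam.

A Type II error would mean concluding that the message is legitimate (not spam) (or at least failing to establish that the message is spam) when in fact the message is spam. Consequence: spam reaches the user's inbox.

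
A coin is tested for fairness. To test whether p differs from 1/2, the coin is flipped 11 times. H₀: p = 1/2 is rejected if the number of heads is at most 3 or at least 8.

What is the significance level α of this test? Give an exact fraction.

29/128

The significance level is the null-hypothesis probability of the rejection region {≤3} ∪ {≥8}.
By symmetry, α = 2·P(K ≤ 3) = 2·(1 + 11 + 55 + 165)/2048 = 464/2048 = 29/128.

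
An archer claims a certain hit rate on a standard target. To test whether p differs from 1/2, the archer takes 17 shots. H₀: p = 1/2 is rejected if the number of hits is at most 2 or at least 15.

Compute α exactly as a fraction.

77/32768

The significance level is the null-hypothesis probability of the rejection region {≤2} ∪ {≥15}.
The two tails are symmetric, so α = 2·(1 + 17 + 136)/2^17 = 308/131072 = 77/32768.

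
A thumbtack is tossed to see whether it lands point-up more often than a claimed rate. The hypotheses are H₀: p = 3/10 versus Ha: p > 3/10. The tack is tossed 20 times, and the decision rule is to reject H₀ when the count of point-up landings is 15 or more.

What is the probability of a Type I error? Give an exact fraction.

The Type I error probability is α = P(X ≥ 15) computed under H₀, where X ~ Binomial(20, 3/10).
P(X ≥ 15) = Σ_{j=15}^{20} C(20,j)·(3/10)^j·(7/10)^{20-j} = 1073500548839793/25000000000000000000.

1073500548839793/25000000000000000000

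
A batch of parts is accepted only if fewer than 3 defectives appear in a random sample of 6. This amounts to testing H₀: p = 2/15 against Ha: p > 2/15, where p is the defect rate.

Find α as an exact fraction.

78928/2278125

α = P(reject H₀ | H₀ true) = P(X ≥ 3 | p = 2/15), X ~ Binomial(6, 2/15).
Via the complement, α = 1 − Σ_{j=0}^{2} C(6,j)(2/15)^j(13/15)^{6-j} = 78928/2278125.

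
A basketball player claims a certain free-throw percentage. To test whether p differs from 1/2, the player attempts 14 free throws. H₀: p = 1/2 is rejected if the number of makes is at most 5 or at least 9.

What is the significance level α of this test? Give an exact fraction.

The significance level is the null-hypothesis probability of the rejection region {≤5} ∪ {≥9}.
Each tail has probability (1 + 14 + 91 + 364 + 1001 + 2002)/16384; doubling gives α = 6946/16384 = 3473/8192.

3473/8192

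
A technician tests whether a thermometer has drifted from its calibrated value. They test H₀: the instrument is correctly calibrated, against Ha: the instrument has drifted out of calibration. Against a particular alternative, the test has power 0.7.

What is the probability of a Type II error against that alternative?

Power = 1 − β, so β = 1 − 0.7 = 0.3.

0.3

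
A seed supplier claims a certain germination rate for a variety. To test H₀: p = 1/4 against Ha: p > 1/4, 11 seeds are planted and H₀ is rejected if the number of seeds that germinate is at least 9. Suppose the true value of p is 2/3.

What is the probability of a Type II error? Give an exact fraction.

A Type II error is failing to reject when Ha holds: with p = 2/3, β = P(S ≤ 8).
Adding the binomial probabilities P(S=0)+…+P(S=8) at p = 2/3 gives 1675/2187.

1675/2187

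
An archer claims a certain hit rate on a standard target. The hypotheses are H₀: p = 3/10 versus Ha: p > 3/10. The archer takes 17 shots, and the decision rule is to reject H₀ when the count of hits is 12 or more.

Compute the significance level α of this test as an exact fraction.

32798897961633/50000000000000000

α = P(reject H₀ | H₀ true) = P(X ≥ 12 | p = 3/10), with X ~ Binomial(17, 3/10).
P(X ≥ 12) = Σ_{j=12}^{17} C(17,j)·(3/10)^j·(7/10)^{17-j} = 32798897961633/50000000000000000.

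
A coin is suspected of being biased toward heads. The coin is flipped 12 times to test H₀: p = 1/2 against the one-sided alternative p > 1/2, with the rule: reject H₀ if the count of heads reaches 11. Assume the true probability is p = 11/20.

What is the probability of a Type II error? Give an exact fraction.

A Type II error is failing to reject when Ha holds: with p = 11/20, β = P(K ≤ 10).
Adding the binomial probabilities P(K=0)+…+P(K=10) at p = 11/20 gives 4062047911197291/4096000000000000.

4062047911197291/4096000000000000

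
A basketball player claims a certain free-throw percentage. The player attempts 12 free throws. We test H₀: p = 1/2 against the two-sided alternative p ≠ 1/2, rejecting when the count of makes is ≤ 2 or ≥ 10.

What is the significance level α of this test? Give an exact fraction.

79/2048

α = P(S ≤ 2 or S ≥ 10 | p = 1/2), S ~ Binomial(12, 1/2).
Each tail has probability (1 + 12 + 66)/4096; doubling gives α = 158/4096 = 79/2048.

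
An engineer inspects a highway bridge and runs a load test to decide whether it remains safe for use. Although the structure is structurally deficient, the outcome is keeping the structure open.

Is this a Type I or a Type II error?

Type II error

The null hypothesis here is that the structure meets the required load capacity (safe).
'Keeping the structure open' corresponds to failing to reject H₀.
H₀ was not rejected but H₀ is false — a Type II error (false negative).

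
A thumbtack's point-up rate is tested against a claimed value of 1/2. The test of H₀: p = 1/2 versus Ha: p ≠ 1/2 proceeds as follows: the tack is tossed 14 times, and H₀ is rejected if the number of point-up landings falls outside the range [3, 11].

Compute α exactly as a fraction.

53/4096

Under H₀, Y ~ Binomial(14, 1/2); α is the probability of landing in either tail, P(Y ≤ 2) + P(Y ≥ 12).
Each tail has probability (1 + 14 + 91)/16384; doubling gives α = 212/16384 = 53/4096.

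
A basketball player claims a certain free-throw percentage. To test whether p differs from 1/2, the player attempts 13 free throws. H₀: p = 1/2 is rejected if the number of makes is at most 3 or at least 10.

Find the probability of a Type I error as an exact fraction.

189/2048

The significance level is the null-hypothesis probability of the rejection region {≤3} ∪ {≥10}.
The two tails are symmetric, so α = 2·(1 + 13 + 78 + 286)/2^13 = 756/8192 = 189/2048.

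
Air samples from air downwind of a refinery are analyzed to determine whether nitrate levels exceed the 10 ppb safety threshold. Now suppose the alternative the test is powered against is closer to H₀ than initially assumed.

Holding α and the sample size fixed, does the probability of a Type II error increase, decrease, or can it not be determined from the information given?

It increases.

A smaller true effect puts the Ha sampling distribution closer to H₀, so more of it falls in the non-rejection region.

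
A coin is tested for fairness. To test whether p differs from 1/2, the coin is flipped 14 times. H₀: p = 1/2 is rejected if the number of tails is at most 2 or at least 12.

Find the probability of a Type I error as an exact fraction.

Under H₀, X ~ Binomial(14, 1/2); α is the probability of landing in either tail, P(X ≤ 2) + P(X ≥ 12).
Each tail has probability (1 + 14 + 91)/16384; doubling gives α = 212/16384 = 53/4096.

53/4096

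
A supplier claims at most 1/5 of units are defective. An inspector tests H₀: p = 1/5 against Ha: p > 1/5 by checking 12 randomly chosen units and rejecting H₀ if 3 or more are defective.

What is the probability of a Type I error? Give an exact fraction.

21565149/48828125

α = P(reject H₀ | H₀ true) = P(Y ≥ 3 | p = 1/5), Y ~ Binomial(12, 1/5).
Computing the lower-tail complement: 1 − 27262976/48828125 = 21565149/48828125.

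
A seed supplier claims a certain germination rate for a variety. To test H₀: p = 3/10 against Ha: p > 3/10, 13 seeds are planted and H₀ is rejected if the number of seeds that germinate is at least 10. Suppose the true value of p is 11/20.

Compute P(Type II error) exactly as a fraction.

Under the alternative p = 11/20, S ~ Binomial(13, 11/20); β is the probability the test does not reject, P(S < 10).
Equivalently, β = 1 − P(S ≥ 10) = 1857697115702463/2048000000000000.

1857697115702463/2048000000000000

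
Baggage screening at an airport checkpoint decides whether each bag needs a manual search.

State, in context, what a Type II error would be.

With the conventional null hypothesis that the bag contains no prohibited items:
A Type II error is failing to reject H₀ when H₀ is false.
Here that means letting the bag through when actually the bag contains a prohibited item.

A Type II error would mean concluding that the bag contains no prohibited items (or at least failing to establish that the bag contains a prohibited item) when in fact the bag contains a prohibited item.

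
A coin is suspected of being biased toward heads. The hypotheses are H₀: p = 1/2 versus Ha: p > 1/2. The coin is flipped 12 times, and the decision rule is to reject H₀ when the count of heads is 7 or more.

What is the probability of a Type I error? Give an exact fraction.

793/2048

Under H₀, S ~ Binomial(12, 1/2), and α = P(S ≥ 7).
That's C(12,7) + C(12,8) + C(12,9) + C(12,10) + C(12,11) + C(12,12) over 2^12, i.e. (792 + 495 + 220 + 66 + 12 + 1)/4096 = 1586/4096 = 793/2048.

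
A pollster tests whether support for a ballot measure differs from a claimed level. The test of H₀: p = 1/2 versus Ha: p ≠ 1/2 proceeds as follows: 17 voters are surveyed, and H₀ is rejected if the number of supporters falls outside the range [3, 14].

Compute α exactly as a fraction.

77/32768

α = P(K ≤ 2 or K ≥ 15 | p = 1/2), K ~ Binomial(17, 1/2).
By symmetry, α = 2·P(K ≤ 2) = 2·(1 + 17 + 136)/131072 = 308/131072 = 77/32768.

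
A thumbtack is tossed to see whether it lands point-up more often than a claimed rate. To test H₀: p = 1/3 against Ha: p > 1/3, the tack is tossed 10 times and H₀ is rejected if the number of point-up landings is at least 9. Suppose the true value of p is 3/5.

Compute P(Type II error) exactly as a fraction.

9312916/9765625

A Type II error is failing to reject when Ha holds: with p = 3/5, β = P(X ≤ 8).
Equivalently, β = 1 − P(X ≥ 9) = 9312916/9765625.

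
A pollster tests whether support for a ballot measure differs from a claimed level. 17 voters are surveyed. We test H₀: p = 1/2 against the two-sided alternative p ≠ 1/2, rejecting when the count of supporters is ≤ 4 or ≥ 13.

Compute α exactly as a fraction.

1607/32768

The significance level is the null-hypothesis probability of the rejection region {≤4} ∪ {≥13}.
The two tails are symmetric, so α = 2·(1 + 17 + 136 + 680 + 2380)/2^17 = 6428/131072 = 1607/32768.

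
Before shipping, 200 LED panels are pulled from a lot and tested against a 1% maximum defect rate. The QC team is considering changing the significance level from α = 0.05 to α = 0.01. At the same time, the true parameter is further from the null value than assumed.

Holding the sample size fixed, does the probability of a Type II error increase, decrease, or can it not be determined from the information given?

Cannot be determined from the information given.

The first change alone would make β increase; the second alone would make β decrease. Which effect dominates depends on the magnitudes, which are not given.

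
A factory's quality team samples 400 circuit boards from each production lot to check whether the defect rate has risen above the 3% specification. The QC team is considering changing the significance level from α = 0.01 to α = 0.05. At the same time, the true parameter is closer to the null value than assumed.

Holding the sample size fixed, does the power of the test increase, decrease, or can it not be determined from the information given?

Cannot be determined from the information given.

The first change alone would make β decrease; the second alone would make β increase. Which effect dominates depends on the magnitudes, which are not given.
Since power = 1 − β, the effect on power is likewise indeterminate.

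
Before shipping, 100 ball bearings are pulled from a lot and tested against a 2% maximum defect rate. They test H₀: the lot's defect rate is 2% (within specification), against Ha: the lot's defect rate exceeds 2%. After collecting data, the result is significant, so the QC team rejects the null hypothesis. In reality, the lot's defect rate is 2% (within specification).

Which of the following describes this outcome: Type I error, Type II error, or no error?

Type I error

H₀ was rejected, but H₀ is actually true.
Rejecting a true null hypothesis is a Type I error (false positive).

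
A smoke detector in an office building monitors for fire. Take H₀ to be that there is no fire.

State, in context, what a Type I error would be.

A Type I error is rejecting H₀ when H₀ is true.
Here that means sounding the alarm and evacuating the building when actually there is no fire.

A Type I error would mean concluding that there is a fire when in fact there is no fire.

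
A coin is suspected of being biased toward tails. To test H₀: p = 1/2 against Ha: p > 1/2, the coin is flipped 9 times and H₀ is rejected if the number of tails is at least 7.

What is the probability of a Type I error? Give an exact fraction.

Under H₀, S ~ Binomial(9, 1/2), and α = P(S ≥ 7).
P(S ≥ 7) = [C(9,7) + C(9,8) + C(9,9)] / 2^9 = (36 + 9 + 1) / 512 = 46/512 = 23/256.

23/256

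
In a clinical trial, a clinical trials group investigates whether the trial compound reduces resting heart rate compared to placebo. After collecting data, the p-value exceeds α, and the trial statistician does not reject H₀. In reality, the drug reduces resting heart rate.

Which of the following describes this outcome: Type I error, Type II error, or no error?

Type II error

The conventional null hypothesis here is that the drug has no effect on resting heart rate.
H₀ was not rejected, but H₀ is actually false.
Failing to reject a false null hypothesis is a Type II error (false negative).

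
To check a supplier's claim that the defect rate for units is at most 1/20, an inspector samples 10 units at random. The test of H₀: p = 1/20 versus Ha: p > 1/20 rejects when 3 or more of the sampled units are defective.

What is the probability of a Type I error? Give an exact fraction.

29449106891/2560000000000

α = P(reject H₀ | H₀ true) = P(K ≥ 3 | p = 1/20), K ~ Binomial(10, 1/20).
Via the complement, α = 1 − Σ_{j=0}^{2} C(10,j)(1/20)^j(19/20)^{10-j} = 29449106891/2560000000000.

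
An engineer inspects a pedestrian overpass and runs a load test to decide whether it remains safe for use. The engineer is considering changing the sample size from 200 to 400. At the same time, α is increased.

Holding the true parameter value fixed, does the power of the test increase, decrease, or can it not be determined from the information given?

It increases.

More data shrinks sampling variability; the test statistic under Ha concentrates further from the null value, making rejection more likely. With a larger α the critical value moves toward the center, so more of the Ha sampling distribution lies in the rejection region. Both changes push β in the same direction.
Since power = 1 − β and β decreases, power increases.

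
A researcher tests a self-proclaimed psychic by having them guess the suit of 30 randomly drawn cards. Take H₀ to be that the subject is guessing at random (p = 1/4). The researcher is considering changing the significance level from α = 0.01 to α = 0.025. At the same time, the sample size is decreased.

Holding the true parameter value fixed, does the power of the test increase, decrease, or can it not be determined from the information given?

The first change alone would make β decrease; the second alone would make β increase. Which effect dominates depends on the magnitudes, which are not given.
Since power = 1 − β, the effect on power is likewise indeterminate.

Cannot be determined from the information given.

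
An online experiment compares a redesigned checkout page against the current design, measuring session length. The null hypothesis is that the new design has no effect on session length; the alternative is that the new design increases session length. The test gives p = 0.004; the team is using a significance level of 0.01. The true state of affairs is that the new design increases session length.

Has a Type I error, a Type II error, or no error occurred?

No error — this is a correct decision.

Since p = 0.004 < α = 0.01, H₀ is rejected.
H₀ is false (actually the new design increases session length).
The decision matches the true state — no error.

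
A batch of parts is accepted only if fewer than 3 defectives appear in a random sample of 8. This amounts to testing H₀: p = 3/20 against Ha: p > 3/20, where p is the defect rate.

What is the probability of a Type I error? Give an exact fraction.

The significance level is the probability, assuming p = 3/20, of seeing 3 or more defectives in 8 draws.
Via the complement, α = 1 − Σ_{j=0}^{2} C(8,j)(3/20)^j(17/20)^{8-j} = 2693447019/25600000000.

2693447019/25600000000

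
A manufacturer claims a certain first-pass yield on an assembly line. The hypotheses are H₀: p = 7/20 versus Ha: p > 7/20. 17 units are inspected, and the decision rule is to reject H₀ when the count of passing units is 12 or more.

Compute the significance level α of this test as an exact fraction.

α = P(reject H₀ | H₀ true) = P(S ≥ 12 | p = 7/20), with S ~ Binomial(17, 7/20).
Summing C(17,j)(7/20)^j(13/20)^{17−j} for j = 12,…,17 gives 9879295987937618781/3276800000000000000000.

9879295987937618781/3276800000000000000000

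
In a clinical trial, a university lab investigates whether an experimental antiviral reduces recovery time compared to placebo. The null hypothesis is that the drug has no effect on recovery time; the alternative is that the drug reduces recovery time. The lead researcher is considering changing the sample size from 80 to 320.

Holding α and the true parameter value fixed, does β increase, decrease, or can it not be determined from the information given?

It decreases.

More data shrinks sampling variability; the test statistic under Ha concentrates further from the null value, making rejection more likely.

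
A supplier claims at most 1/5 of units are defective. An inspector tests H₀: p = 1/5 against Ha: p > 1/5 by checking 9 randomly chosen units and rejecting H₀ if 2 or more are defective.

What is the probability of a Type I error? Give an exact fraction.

The significance level is the probability, assuming p = 1/5, of seeing 2 or more defectives in 9 draws.
Computing the lower-tail complement: 1 − 851968/1953125 = 1101157/1953125.

1101157/1953125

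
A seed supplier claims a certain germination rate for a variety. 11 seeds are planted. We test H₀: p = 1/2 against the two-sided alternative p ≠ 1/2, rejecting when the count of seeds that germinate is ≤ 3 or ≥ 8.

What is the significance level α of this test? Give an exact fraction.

29/128

The significance level is the null-hypothesis probability of the rejection region {≤3} ∪ {≥8}.
Each tail has probability (1 + 11 + 55 + 165)/2048; doubling gives α = 464/2048 = 29/128.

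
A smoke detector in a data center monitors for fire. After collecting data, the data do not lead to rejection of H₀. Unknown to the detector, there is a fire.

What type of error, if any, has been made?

Type II error

The conventional null hypothesis here is that there is no fire.
H₀ was not rejected, but H₀ is actually false.
Failing to reject a false null hypothesis is a Type II error (false negative).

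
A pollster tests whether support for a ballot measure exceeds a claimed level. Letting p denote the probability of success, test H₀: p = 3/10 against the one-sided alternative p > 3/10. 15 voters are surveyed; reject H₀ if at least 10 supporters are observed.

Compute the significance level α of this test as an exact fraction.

α = P(reject H₀ | H₀ true) = P(Y ≥ 10 | p = 3/10), with Y ~ Binomial(15, 3/10).
P(Y ≥ 10) = Σ_{j=10}^{15} C(15,j)·(3/10)^j·(7/10)^{15-j} = 913130252109/250000000000000.

913130252109/250000000000000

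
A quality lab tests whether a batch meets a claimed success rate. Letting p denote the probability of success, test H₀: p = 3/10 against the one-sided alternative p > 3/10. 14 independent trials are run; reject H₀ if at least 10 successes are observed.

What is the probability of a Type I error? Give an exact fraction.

Under H₀, S ~ Binomial(14, 3/10), and α = P(S ≥ 10).
P(S ≥ 10) = Σ_{j=10}^{14} C(14,j)·(3/10)^j·(7/10)^{14-j} = 33313260987/20000000000000.

33313260987/20000000000000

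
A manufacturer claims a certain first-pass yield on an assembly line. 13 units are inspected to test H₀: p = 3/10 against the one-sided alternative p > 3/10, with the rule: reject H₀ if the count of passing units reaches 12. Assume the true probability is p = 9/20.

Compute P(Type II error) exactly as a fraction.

Under the alternative p = 9/20, X ~ Binomial(13, 9/20); β is the probability the test does not reject, P(X < 12).
Adding the binomial probabilities P(X=0)+…+P(X=11) at p = 9/20 gives 10234633838806861/10240000000000000.

10234633838806861/10240000000000000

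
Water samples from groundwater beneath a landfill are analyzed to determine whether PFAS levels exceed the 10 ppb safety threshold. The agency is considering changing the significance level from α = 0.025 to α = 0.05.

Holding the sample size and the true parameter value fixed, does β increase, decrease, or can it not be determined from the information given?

With a larger α the critical value moves toward the center, so more of the Ha sampling distribution lies in the rejection region.

It decreases.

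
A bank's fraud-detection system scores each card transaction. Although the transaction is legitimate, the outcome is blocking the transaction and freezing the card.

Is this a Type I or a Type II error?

Type I error

The null hypothesis here is that the transaction is legitimate.
'Blocking the transaction and freezing the card' corresponds to rejecting H₀.
H₀ was rejected but H₀ is true — a Type I error (false positive).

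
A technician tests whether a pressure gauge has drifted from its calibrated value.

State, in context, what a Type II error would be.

A Type II error would mean concluding that the instrument is correctly calibrated (or at least failing to establish that the instrument has drifted out of calibration) when in fact the instrument has drifted out of calibration.

With the conventional null hypothesis that the instrument is correctly calibrated:
A Type II error is failing to reject H₀ when H₀ is false.
Here that means leaving the instrument in service when actually the instrument has drifted out of calibration.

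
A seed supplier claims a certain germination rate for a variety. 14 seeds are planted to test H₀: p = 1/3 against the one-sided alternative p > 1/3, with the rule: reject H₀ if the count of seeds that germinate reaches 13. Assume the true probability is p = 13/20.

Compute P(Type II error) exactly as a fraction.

A Type II error is failing to reject when Ha holds: with p = 13/20, β = P(Y ≤ 12).
Summing C(14,j)·(13/20)^j·(7/20)^{14-j} for j = 0..12 gives 1604780863168259917/1638400000000000000.

1604780863168259917/1638400000000000000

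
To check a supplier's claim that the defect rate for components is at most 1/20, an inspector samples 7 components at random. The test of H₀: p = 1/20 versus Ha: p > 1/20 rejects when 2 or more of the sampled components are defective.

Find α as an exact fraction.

28403547/640000000

The significance level is the probability, assuming p = 1/20, of seeing 2 or more defectives in 7 draws.
Via the complement, α = 1 − Σ_{j=0}^{1} C(7,j)(1/20)^j(19/20)^{7-j} = 28403547/640000000.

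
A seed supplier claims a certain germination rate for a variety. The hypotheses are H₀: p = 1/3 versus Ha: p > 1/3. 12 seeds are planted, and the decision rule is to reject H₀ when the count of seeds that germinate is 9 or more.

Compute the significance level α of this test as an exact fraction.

Under H₀, S ~ Binomial(12, 1/3), and α = P(S ≥ 9).
P(S ≥ 9) = Σ_{j=9}^{12} C(12,j)·(1/3)^j·(2/3)^{12-j} = 683/177147.

683/177147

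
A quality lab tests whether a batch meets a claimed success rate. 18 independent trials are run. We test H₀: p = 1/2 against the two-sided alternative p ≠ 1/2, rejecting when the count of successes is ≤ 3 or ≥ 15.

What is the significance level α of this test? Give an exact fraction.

The significance level is the null-hypothesis probability of the rejection region {≤3} ∪ {≥15}.
By symmetry, α = 2·P(X ≤ 3) = 2·(1 + 18 + 153 + 816)/262144 = 1976/262144 = 247/32768.

247/32768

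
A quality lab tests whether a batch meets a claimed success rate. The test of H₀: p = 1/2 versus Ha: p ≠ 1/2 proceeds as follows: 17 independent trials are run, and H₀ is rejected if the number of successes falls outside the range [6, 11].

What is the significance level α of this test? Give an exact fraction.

Under H₀, K ~ Binomial(17, 1/2); α is the probability of landing in either tail, P(K ≤ 5) + P(K ≥ 12).
Each tail has probability (1 + 17 + 136 + 680 + 2380 + 6188)/131072; doubling gives α = 18804/131072 = 4701/32768.

4701/32768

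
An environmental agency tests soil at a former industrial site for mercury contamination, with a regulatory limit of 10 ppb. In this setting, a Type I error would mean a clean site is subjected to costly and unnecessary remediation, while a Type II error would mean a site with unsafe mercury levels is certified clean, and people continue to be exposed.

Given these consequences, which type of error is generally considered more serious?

Type II error

The Type II consequence (a site with unsafe mercury levels is certified clean, and people continue to be exposed) is more severe than the Type I consequence (a clean site is subjected to costly and unnecessary remediation).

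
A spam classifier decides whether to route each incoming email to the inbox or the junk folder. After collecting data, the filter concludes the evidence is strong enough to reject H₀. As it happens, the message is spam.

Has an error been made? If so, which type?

The conventional null hypothesis here is that the message is legitimate (not spam).
The test rejected a false H₀ — the decision matches the true state.

Neither — the decision is correct.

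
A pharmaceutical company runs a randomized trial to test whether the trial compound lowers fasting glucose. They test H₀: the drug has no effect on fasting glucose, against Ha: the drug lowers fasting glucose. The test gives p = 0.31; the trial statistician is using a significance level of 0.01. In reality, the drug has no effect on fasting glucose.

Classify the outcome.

Since p = 0.31 ≥ α = 0.01, H₀ is not rejected.
H₀ is true (actually the drug has no effect on fasting glucose).
The decision matches the true state — no error.

No error — this is a correct decision.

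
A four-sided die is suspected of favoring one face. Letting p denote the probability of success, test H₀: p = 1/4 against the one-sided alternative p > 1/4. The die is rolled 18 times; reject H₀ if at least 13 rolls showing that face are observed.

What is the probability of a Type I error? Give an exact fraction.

Under H₀, K ~ Binomial(18, 1/4), and α = P(K ≥ 13).
Adding the binomial terms for j = 13 through 18 with p = 1/4 yields 588337/17179869184.

588337/17179869184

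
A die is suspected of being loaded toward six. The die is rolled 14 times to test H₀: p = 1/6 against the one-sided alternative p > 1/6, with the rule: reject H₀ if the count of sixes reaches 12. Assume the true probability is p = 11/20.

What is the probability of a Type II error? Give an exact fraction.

805268516435735481/819200000000000000

A Type II error is failing to reject when Ha holds: with p = 11/20, β = P(Y ≤ 11).
Summing C(14,j)·(11/20)^j·(9/20)^{14-j} for j = 0..11 gives 805268516435735481/819200000000000000.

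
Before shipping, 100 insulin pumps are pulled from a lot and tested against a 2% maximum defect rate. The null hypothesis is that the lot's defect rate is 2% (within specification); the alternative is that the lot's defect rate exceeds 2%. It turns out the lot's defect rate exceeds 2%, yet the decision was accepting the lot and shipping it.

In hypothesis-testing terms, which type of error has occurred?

'Accepting the lot and shipping it' corresponds to failing to reject H₀.
H₀ was not rejected but H₀ is false — a Type II error (false negative).

Type II error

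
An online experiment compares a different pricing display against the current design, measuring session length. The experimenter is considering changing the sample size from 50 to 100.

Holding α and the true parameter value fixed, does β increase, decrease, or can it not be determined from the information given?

It decreases.

Increasing n separates the H₀ and Ha sampling distributions, so under Ha fewer outcomes land in the acceptance region.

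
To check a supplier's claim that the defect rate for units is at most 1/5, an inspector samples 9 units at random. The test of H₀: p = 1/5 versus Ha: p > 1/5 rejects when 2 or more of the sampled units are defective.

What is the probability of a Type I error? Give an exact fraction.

1101157/1953125

Under H₀, K ~ Binomial(9, 1/5); the Type I error rate is P(K ≥ 2).
Computing the lower-tail complement: 1 − 851968/1953125 = 1101157/1953125.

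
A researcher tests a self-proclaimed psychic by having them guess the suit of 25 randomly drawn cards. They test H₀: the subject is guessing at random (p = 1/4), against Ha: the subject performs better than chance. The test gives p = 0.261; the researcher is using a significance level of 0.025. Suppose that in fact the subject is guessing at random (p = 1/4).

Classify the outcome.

Since p = 0.261 ≥ α = 0.025, H₀ is not rejected.
H₀ is true (actually the subject is guessing at random (p = 1/4)).
The decision matches the true state — no error.

Neither — the decision is correct.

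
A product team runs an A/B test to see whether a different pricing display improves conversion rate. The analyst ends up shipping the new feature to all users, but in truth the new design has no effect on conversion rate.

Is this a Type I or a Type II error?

The null hypothesis here is that the new design has no effect on conversion rate.
'Shipping the new feature to all users' corresponds to rejecting H₀.
H₀ was rejected but H₀ is true — a Type I error (false positive).

Type I error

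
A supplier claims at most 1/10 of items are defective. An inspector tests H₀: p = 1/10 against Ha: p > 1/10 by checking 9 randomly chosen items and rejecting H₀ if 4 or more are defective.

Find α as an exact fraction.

The significance level is the probability, assuming p = 1/10, of seeing 4 or more defectives in 9 draws.
Via the complement, α = 1 − Σ_{j=0}^{3} C(9,j)(1/10)^j(9/10)^{9-j} = 4165547/500000000.

4165547/500000000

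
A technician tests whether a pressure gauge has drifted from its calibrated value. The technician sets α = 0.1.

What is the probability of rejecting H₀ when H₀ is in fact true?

The significance level α is, by definition, the probability of a Type I error — P(reject H₀ | H₀ true).

0.1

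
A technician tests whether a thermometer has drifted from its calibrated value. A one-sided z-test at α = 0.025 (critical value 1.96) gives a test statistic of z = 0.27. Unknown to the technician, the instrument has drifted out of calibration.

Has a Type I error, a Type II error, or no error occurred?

Type II error

The conventional null hypothesis is that the instrument is correctly calibrated.
Since z = 0.27 ≤ z* = 1.96, H₀ is not rejected.
H₀ is false (actually the instrument has drifted out of calibration).
Failing to reject a false H₀ is a Type II error.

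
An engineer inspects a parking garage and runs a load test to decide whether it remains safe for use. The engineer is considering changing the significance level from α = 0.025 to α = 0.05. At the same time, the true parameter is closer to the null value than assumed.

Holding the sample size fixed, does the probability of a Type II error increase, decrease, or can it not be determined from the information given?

Cannot be determined from the information given.

The first change alone would make β decrease; the second alone would make β increase. Which effect dominates depends on the magnitudes, which are not given.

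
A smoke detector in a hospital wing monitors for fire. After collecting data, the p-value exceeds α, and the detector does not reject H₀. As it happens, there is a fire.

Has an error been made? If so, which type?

The conventional null hypothesis here is that there is no fire.
H₀ was not rejected, but H₀ is actually false.
Failing to reject a false null hypothesis is a Type II error (false negative).

Type II error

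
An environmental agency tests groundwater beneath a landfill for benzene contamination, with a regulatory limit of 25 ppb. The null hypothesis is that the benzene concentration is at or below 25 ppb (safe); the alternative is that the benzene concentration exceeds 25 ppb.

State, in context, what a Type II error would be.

A Type II error is failing to reject H₀ when H₀ is false.
Here that means certifying the site as safe when actually the benzene concentration exceeds 25 ppb.

A Type II error would mean concluding that the benzene concentration is at or below 25 ppb (safe) (or at least failing to establish that the benzene concentration exceeds 25 ppb) when in fact the benzene concentration exceeds 25 ppb.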